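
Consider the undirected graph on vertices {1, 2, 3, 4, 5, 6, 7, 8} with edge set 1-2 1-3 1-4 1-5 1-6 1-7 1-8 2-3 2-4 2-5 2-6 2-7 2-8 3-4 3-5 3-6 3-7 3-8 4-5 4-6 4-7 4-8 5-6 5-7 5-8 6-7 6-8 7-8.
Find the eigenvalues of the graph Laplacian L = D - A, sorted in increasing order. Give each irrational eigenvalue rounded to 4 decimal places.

[0, 8, 8, 8, 8, 8, 8, 8]

With the vertex order [1, 2, 3, 4, 5, 6, 7, 8], the degrees are [7, 7, 7, 7, 7, 7, 7, 7], giving D = diag(7, 7, 7, 7, 7, 7, 7, 7) and L = D - A. Diagonalising L (or applying a numerical eigensolver to the 8x8 matrix) gives the spectrum above. The single zero eigenvalue shows the graph is connected. The largest eigenvalue, 8, is at most the vertex count 8.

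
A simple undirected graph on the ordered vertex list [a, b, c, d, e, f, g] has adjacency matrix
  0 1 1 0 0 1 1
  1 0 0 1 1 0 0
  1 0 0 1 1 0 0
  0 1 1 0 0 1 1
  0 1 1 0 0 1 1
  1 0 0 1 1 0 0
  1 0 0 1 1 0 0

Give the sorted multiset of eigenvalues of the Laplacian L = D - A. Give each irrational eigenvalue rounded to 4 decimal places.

Reading degrees in the order [a, b, c, d, e, f, g] gives [4, 3, 3, 4, 4, 3, 3]; set D = diag(4, 3, 3, 4, 4, 3, 3) and form L = D - A. The multiplicity of 0 as a Laplacian eigenvalue equals the number of connected components. The single zero eigenvalue shows the graph is connected.

[0, 3, 3, 3, 4, 4, 7]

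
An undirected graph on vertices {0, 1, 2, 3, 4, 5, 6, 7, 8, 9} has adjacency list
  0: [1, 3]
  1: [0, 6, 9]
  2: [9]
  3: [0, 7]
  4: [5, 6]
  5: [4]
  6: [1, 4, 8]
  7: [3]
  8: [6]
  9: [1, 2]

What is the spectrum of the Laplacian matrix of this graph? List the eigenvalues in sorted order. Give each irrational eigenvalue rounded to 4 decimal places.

Each diagonal entry of L is the vertex degree and each off-diagonal entry is -1 where an edge is present, 0 otherwise; in the order [0, 1, 2, 3, 4, 5, 6, 7, 8, 9] the diagonal is [2, 3, 1, 2, 2, 1, 3, 1, 1, 2]. Since every row of L sums to 0, the all-ones vector is in the kernel and 0 is an eigenvalue. By the matrix-tree theorem the graph has (1/10) * product of the nonzero eigenvalues = 1 spanning tree.

[0, 0.1859, 0.2989, 0.6329, 1.1826, 2, 2.3183, 3.0437, 3.5861, 4.7517]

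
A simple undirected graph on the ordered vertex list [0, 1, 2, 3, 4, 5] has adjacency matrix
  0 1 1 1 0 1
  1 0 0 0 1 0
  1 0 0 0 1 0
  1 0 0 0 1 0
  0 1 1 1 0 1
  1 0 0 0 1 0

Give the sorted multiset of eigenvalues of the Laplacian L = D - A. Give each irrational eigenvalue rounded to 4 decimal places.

[0, 2, 2, 2, 4, 6]

Each diagonal entry of L is the vertex degree and each off-diagonal entry is -1 where an edge is present, 0 otherwise; in the order [0, 1, 2, 3, 4, 5] the diagonal is [4, 2, 2, 2, 4, 2]. The multiplicity of 0 as a Laplacian eigenvalue equals the number of connected components. The single zero eigenvalue shows the graph is connected. There is one zero in the spectrum, matching the 1 component.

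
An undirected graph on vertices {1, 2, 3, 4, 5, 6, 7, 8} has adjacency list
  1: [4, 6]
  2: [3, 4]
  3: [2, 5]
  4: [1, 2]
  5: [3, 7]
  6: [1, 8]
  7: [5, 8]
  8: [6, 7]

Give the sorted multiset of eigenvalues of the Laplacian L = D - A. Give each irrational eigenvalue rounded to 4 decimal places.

Each diagonal entry of L is the vertex degree and each off-diagonal entry is -1 where an edge is present, 0 otherwise; in the order [1, 2, 3, 4, 5, 6, 7, 8] the diagonal is [2, 2, 2, 2, 2, 2, 2, 2]. Diagonalising L (or applying a numerical eigensolver to the 8x8 matrix) gives the spectrum above. The single zero eigenvalue shows the graph is connected. There is one zero in the spectrum, matching the 1 component. The eigenvalues sum to 16, which equals trace(L) = 2|E|.

[0, 0.5858, 0.5858, 2, 2, 3.4142, 3.4142, 4]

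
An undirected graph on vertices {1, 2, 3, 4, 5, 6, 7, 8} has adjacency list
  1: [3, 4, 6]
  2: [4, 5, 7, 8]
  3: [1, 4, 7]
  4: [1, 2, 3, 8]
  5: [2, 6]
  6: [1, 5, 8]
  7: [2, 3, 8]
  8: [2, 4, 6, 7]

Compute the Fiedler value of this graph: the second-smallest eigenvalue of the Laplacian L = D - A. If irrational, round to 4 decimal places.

Reading degrees in the order [1, 2, 3, 4, 5, 6, 7, 8] gives [3, 4, 3, 4, 2, 3, 3, 4]; set D = diag(3, 4, 3, 4, 2, 3, 3, 4) and form L = D - A. The sorted Laplacian eigenvalues are [0, 1.4384, 2.0681, 3, 3.4824, 4.5176, 5.5616, 5.9319]; the algebraic connectivity is the second entry, 1.4384. There is one zero in the spectrum, matching the 1 component. The eigenvalues sum to 26, which equals trace(L) = 2|E|.

1.4384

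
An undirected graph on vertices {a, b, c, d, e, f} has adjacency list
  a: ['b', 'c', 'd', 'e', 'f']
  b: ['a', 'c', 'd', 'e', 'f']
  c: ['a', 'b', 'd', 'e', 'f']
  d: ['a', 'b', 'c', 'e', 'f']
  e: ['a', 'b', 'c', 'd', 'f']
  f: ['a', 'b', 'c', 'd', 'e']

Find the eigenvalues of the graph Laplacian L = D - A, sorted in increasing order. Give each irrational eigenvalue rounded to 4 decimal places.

[0, 6, 6, 6, 6, 6]

Reading degrees in the order [a, b, c, d, e, f] gives [5, 5, 5, 5, 5, 5]; set D = diag(5, 5, 5, 5, 5, 5) and form L = D - A. The multiplicity of 0 as a Laplacian eigenvalue equals the number of connected components. There is one zero in the spectrum, matching the 1 component.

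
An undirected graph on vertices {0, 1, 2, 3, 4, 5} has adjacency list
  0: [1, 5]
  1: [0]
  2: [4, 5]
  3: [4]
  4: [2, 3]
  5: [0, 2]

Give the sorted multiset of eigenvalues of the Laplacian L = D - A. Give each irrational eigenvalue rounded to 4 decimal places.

[0, 0.2679, 1, 2, 3, 3.7321]

Each diagonal entry of L is the vertex degree and each off-diagonal entry is -1 where an edge is present, 0 otherwise; in the order [0, 1, 2, 3, 4, 5] the diagonal is [2, 1, 2, 1, 2, 2]. L is symmetric positive semidefinite, so every eigenvalue is real and nonnegative. The single zero eigenvalue shows the graph is connected. The eigenvalues sum to 10, which equals trace(L) = 2|E|.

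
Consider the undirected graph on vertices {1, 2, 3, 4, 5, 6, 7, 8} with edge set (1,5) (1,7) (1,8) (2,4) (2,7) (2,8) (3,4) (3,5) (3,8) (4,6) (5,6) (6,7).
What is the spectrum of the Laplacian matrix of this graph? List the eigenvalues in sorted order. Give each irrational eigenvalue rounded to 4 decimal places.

[0, 2, 2, 2, 4, 4, 4, 6]

Each diagonal entry of L is the vertex degree and each off-diagonal entry is -1 where an edge is present, 0 otherwise; in the order [1, 2, 3, 4, 5, 6, 7, 8] the diagonal is [3, 3, 3, 3, 3, 3, 3, 3]. The multiplicity of 0 as a Laplacian eigenvalue equals the number of connected components. The eigenvalues sum to 24, which equals trace(L) = 2|E|.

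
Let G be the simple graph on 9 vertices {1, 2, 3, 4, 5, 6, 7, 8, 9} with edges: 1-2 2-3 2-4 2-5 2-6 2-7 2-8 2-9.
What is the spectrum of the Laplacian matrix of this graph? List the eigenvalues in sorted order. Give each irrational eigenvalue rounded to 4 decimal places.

Reading degrees in the order [1, 2, 3, 4, 5, 6, 7, 8, 9] gives [1, 8, 1, 1, 1, 1, 1, 1, 1]; set D = diag(1, 8, 1, 1, 1, 1, 1, 1, 1) and form L = D - A. The multiplicity of 0 as a Laplacian eigenvalue equals the number of connected components. The single zero eigenvalue shows the graph is connected. The largest eigenvalue, 9, is at most the vertex count 9.

[0, 1, 1, 1, 1, 1, 1, 1, 9]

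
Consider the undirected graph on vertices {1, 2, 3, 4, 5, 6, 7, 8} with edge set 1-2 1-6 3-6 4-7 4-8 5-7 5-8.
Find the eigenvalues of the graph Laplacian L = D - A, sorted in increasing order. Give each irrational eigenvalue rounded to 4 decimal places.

With the vertex order [1, 2, 3, 4, 5, 6, 7, 8], the degrees are [2, 1, 1, 2, 2, 2, 2, 2], giving D = diag(2, 1, 1, 2, 2, 2, 2, 2) and L = D - A. Diagonalising L (or applying a numerical eigensolver to the 8x8 matrix) gives the spectrum above. The 2 zero eigenvalues correspond to the 2 connected components. There are 2 zeros in the spectrum, matching the 2 components.

[0, 0, 0.5858, 2, 2, 2, 3.4142, 4]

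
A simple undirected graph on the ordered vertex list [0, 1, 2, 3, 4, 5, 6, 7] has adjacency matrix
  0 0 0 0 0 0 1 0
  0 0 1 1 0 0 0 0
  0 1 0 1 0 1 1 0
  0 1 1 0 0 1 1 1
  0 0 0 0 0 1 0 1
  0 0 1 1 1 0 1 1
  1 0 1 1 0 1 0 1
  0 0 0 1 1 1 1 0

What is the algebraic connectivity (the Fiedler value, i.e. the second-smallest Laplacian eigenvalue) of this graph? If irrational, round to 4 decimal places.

0.8972

With the vertex order [0, 1, 2, 3, 4, 5, 6, 7], the degrees are [1, 2, 4, 5, 2, 5, 5, 4], giving D = diag(1, 2, 4, 5, 2, 5, 5, 4) and L = D - A. Computing the eigenvalues of L and sorting gives [0, 0.8972, 1.3983, 2.8536, 4.3399, 6, 6.2491, 6.2618]. The Fiedler value lambda_2 = 0.8972 is strictly positive, so the graph is connected. The largest eigenvalue, 6.2618, is at most the vertex count 8. The eigenvalues sum to 28, which equals trace(L) = 2|E|.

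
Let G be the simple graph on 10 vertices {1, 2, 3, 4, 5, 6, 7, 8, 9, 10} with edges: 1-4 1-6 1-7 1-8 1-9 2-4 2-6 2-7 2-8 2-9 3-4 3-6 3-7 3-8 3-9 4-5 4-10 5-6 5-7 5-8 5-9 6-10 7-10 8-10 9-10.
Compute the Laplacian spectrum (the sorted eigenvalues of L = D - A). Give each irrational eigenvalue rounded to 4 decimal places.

With the vertex order [1, 2, 3, 4, 5, 6, 7, 8, 9, 10], the degrees are [5, 5, 5, 5, 5, 5, 5, 5, 5, 5], giving D = diag(5, 5, 5, 5, 5, 5, 5, 5, 5, 5) and L = D - A. Diagonalising L (or applying a numerical eigensolver to the 10x10 matrix) gives the spectrum above. By the matrix-tree theorem the graph has (1/10) * product of the nonzero eigenvalues = 390625 spanning trees. The eigenvalues sum to 50, which equals trace(L) = 2|E|.

[0, 5, 5, 5, 5, 5, 5, 5, 5, 10]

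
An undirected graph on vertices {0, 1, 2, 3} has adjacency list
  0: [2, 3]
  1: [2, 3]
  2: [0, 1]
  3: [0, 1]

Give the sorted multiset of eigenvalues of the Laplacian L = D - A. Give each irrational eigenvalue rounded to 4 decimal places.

[0, 2, 2, 4]

Reading degrees in the order [0, 1, 2, 3] gives [2, 2, 2, 2]; set D = diag(2, 2, 2, 2) and form L = D - A. Since every row of L sums to 0, the all-ones vector is in the kernel and 0 is an eigenvalue. There is one zero in the spectrum, matching the 1 component.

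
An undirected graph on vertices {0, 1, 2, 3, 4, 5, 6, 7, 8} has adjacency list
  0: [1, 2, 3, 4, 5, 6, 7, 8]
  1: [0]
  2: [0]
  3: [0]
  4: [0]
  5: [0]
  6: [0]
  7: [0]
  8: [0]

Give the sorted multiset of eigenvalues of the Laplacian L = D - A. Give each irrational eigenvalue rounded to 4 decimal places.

[0, 1, 1, 1, 1, 1, 1, 1, 9]

Reading degrees in the order [0, 1, 2, 3, 4, 5, 6, 7, 8] gives [8, 1, 1, 1, 1, 1, 1, 1, 1]; set D = diag(8, 1, 1, 1, 1, 1, 1, 1, 1) and form L = D - A. Diagonalising L (or applying a numerical eigensolver to the 9x9 matrix) gives the spectrum above. The single zero eigenvalue shows the graph is connected.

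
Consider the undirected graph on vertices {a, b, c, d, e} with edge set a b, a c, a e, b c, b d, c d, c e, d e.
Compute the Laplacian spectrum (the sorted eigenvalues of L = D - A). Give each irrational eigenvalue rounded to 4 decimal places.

Each diagonal entry of L is the vertex degree and each off-diagonal entry is -1 where an edge is present, 0 otherwise; in the order [a, b, c, d, e] the diagonal is [3, 3, 4, 3, 3]. L is symmetric positive semidefinite, so every eigenvalue is real and nonnegative. The largest eigenvalue, 5, is at most the vertex count 5. The eigenvalues sum to 16, which equals trace(L) = 2|E|.

[0, 3, 3, 5, 5]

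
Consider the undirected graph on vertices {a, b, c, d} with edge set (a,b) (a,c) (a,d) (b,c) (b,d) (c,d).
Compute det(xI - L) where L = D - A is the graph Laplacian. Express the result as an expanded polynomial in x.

Each diagonal entry of L is the vertex degree and each off-diagonal entry is -1 where an edge is present, 0 otherwise; in the order [a, b, c, d] the diagonal is [3, 3, 3, 3]. L has integer entries, so p(x) = det(xI - L) has integer coefficients. Expanding the determinant yields x^4 - 12x^3 + 48x^2 - 64x. The constant term is 0 because L is singular (the all-ones vector lies in its kernel).

x^4 - 12x^3 + 48x^2 - 64x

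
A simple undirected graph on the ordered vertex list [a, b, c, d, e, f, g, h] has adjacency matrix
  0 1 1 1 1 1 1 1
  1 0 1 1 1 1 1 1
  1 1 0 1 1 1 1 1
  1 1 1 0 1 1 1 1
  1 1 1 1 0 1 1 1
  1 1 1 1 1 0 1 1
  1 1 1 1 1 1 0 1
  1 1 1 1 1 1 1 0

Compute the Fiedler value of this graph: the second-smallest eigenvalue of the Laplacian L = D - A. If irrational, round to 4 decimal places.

Each diagonal entry of L is the vertex degree and each off-diagonal entry is -1 where an edge is present, 0 otherwise; in the order [a, b, c, d, e, f, g, h] the diagonal is [7, 7, 7, 7, 7, 7, 7, 7]. The sorted Laplacian eigenvalues are [0, 8, 8, 8, 8, 8, 8, 8]; the algebraic connectivity is the second entry, 8. By the matrix-tree theorem the graph has (1/8) * product of the nonzero eigenvalues = 262144 spanning trees. The eigenvalues sum to 56, which equals trace(L) = 2|E|.

8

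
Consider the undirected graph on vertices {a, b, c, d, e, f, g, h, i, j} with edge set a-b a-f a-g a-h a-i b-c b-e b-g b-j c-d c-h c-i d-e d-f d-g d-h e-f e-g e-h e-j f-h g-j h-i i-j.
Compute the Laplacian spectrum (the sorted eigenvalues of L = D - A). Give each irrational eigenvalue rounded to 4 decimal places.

[0, 2.8197, 3.0652, 3.8822, 4.5569, 5.2879, 6.4189, 6.8440, 7.1004, 8.0247]

Reading degrees in the order [a, b, c, d, e, f, g, h, i, j] gives [5, 5, 4, 5, 6, 4, 5, 6, 4, 4]; set D = diag(5, 5, 4, 5, 6, 4, 5, 6, 4, 4) and form L = D - A. Diagonalising L (or applying a numerical eigensolver to the 10x10 matrix) gives the spectrum above. The single zero eigenvalue shows the graph is connected. There is one zero in the spectrum, matching the 1 component. The eigenvalues sum to 48, which equals trace(L) = 2|E|.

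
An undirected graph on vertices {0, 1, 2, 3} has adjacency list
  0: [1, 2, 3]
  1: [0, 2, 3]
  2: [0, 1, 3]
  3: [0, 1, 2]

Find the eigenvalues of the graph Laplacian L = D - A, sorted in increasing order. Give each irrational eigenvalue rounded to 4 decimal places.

[0, 4, 4, 4]

Reading degrees in the order [0, 1, 2, 3] gives [3, 3, 3, 3]; set D = diag(3, 3, 3, 3) and form L = D - A. L is symmetric positive semidefinite, so every eigenvalue is real and nonnegative. The eigenvalues sum to 12, which equals trace(L) = 2|E|. The largest eigenvalue, 4, is at most the vertex count 4.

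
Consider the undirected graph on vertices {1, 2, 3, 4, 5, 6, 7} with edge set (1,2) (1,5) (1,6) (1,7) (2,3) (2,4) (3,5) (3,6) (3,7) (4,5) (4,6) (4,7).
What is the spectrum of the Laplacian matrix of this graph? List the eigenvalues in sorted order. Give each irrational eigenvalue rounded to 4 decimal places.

With the vertex order [1, 2, 3, 4, 5, 6, 7], the degrees are [4, 3, 4, 4, 3, 3, 3], giving D = diag(4, 3, 4, 4, 3, 3, 3) and L = D - A. L is symmetric positive semidefinite, so every eigenvalue is real and nonnegative. The single zero eigenvalue shows the graph is connected. By the matrix-tree theorem the graph has (1/7) * product of the nonzero eigenvalues = 432 spanning trees. The largest eigenvalue, 7, is at most the vertex count 7.

[0, 3, 3, 3, 4, 4, 7]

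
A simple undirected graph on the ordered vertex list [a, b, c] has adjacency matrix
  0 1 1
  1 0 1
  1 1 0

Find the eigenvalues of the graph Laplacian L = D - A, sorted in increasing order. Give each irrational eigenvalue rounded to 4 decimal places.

Reading degrees in the order [a, b, c] gives [2, 2, 2]; set D = diag(2, 2, 2) and form L = D - A. The multiplicity of 0 as a Laplacian eigenvalue equals the number of connected components. The single zero eigenvalue shows the graph is connected. By the matrix-tree theorem the graph has (1/3) * product of the nonzero eigenvalues = 3 spanning trees.

[0, 3, 3]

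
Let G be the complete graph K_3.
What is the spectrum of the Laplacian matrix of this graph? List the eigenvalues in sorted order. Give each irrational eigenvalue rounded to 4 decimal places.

[0, 3, 3]

The graph has 3 vertices and degree multiset [2, 2, 2]; D is the diagonal matrix of degrees and L = D - A. The multiplicity of 0 as a Laplacian eigenvalue equals the number of connected components. The largest eigenvalue, 3, is at most the vertex count 3.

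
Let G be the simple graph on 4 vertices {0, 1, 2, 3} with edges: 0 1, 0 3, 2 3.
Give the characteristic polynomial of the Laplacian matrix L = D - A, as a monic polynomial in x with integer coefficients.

x^4 - 6x^3 + 10x^2 - 4x

Reading degrees in the order [0, 1, 2, 3] gives [2, 1, 1, 2]; set D = diag(2, 1, 1, 2) and form L = D - A. Computing det(xI - L) by cofactor expansion (or equivalently via sum-over-permutations) gives x^4 - 6x^3 + 10x^2 - 4x. The coefficient of x^3 equals -trace(L) = -6, matching the sum of degrees. The largest eigenvalue, 3.4142, is at most the vertex count 4.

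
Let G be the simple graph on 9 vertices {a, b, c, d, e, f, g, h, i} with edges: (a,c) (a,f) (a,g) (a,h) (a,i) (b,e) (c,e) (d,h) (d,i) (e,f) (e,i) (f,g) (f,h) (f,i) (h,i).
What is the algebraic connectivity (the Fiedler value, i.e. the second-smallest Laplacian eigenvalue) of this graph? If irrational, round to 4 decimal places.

Each diagonal entry of L is the vertex degree and each off-diagonal entry is -1 where an edge is present, 0 otherwise; in the order [a, b, c, d, e, f, g, h, i] the diagonal is [5, 1, 2, 2, 4, 5, 2, 4, 5]. The smallest Laplacian eigenvalue is always 0. The next one, lambda_2 = 0.7658, measures how hard the graph is to disconnect: larger values mean better connectivity. The eigenvalues sum to 30, which equals trace(L) = 2|E|.

0.7658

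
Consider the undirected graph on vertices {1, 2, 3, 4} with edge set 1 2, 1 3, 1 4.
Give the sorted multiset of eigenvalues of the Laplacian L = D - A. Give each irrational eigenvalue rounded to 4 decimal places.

With the vertex order [1, 2, 3, 4], the degrees are [3, 1, 1, 1], giving D = diag(3, 1, 1, 1) and L = D - A. Since every row of L sums to 0, the all-ones vector is in the kernel and 0 is an eigenvalue. The single zero eigenvalue shows the graph is connected. The largest eigenvalue, 4, is at most the vertex count 4. The eigenvalues sum to 6, which equals trace(L) = 2|E|.

[0, 1, 1, 4]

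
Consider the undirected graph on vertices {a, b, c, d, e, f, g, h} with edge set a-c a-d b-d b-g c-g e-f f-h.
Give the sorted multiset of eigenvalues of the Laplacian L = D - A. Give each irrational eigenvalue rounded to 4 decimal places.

[0, 0, 1, 1.3820, 1.3820, 3, 3.6180, 3.6180]

Reading degrees in the order [a, b, c, d, e, f, g, h] gives [2, 2, 2, 2, 1, 2, 2, 1]; set D = diag(2, 2, 2, 2, 1, 2, 2, 1) and form L = D - A. Diagonalising L (or applying a numerical eigensolver to the 8x8 matrix) gives the spectrum above. The 2 zero eigenvalues correspond to the 2 connected components. The largest eigenvalue, 3.6180, is at most the vertex count 8. The eigenvalues sum to 14, which equals trace(L) = 2|E|.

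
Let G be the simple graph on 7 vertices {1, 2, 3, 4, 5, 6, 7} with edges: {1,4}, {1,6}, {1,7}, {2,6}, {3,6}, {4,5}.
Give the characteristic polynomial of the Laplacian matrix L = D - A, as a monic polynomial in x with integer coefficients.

With the vertex order [1, 2, 3, 4, 5, 6, 7], the degrees are [3, 1, 1, 2, 1, 3, 1], giving D = diag(3, 1, 1, 2, 1, 3, 1) and L = D - A. Computing det(xI - L) by cofactor expansion (or equivalently via sum-over-permutations) gives x^7 - 12x^6 + 53x^5 - 108x^4 + 105x^3 - 46x^2 + 7x. The constant term is 0 because L is singular (the all-ones vector lies in its kernel). The eigenvalues sum to 12, which equals trace(L) = 2|E|.

x^7 - 12x^6 + 53x^5 - 108x^4 + 105x^3 - 46x^2 + 7x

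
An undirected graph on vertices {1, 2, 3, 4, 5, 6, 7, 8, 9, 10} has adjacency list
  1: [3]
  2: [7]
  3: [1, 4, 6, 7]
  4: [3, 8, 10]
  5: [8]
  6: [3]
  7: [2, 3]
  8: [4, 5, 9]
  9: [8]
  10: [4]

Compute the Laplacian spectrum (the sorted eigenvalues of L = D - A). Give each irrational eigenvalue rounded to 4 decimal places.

Reading degrees in the order [1, 2, 3, 4, 5, 6, 7, 8, 9, 10] gives [1, 1, 4, 3, 1, 1, 2, 3, 1, 1]; set D = diag(1, 1, 4, 3, 1, 1, 2, 3, 1, 1) and form L = D - A. L is symmetric positive semidefinite, so every eigenvalue is real and nonnegative. The single zero eigenvalue shows the graph is connected. The largest eigenvalue, 5.3839, is at most the vertex count 10.

[0, 0.2015, 0.5188, 0.6721, 1, 1, 2.3111, 2.7424, 4.1701, 5.3839]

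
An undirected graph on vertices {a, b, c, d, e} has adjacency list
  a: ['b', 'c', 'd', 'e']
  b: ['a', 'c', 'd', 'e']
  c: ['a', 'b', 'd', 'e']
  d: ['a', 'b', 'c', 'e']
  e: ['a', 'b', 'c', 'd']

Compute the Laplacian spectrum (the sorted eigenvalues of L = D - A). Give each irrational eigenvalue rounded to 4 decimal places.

[0, 5, 5, 5, 5]

Reading degrees in the order [a, b, c, d, e] gives [4, 4, 4, 4, 4]; set D = diag(4, 4, 4, 4, 4) and form L = D - A. The multiplicity of 0 as a Laplacian eigenvalue equals the number of connected components.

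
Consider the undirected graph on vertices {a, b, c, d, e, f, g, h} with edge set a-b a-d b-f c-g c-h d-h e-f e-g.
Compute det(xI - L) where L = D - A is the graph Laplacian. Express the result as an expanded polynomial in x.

x^8 - 16x^7 + 104x^6 - 352x^5 + 660x^4 - 672x^3 + 336x^2 - 64x

Each diagonal entry of L is the vertex degree and each off-diagonal entry is -1 where an edge is present, 0 otherwise; in the order [a, b, c, d, e, f, g, h] the diagonal is [2, 2, 2, 2, 2, 2, 2, 2]. L has integer entries, so p(x) = det(xI - L) has integer coefficients. Expanding the determinant yields x^8 - 16x^7 + 104x^6 - 352x^5 + 660x^4 - 672x^3 + 336x^2 - 64x. The coefficient of x^7 equals -trace(L) = -16, matching the sum of degrees. The eigenvalues sum to 16, which equals trace(L) = 2|E|. There is one zero in the spectrum, matching the 1 component.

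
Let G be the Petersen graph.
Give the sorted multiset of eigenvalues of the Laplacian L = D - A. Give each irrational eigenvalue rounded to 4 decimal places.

The graph has 10 vertices and degree multiset [3, 3, 3, 3, 3, 3, 3, 3, 3, 3]; D is the diagonal matrix of degrees and L = D - A. Diagonalising L (or applying a numerical eigensolver to the 10x10 matrix) gives the spectrum above. The single zero eigenvalue shows the graph is connected. The eigenvalues sum to 30, which equals trace(L) = 2|E|. By the matrix-tree theorem the graph has (1/10) * product of the nonzero eigenvalues = 2000 spanning trees.

[0, 2, 2, 2, 2, 2, 5, 5, 5, 5]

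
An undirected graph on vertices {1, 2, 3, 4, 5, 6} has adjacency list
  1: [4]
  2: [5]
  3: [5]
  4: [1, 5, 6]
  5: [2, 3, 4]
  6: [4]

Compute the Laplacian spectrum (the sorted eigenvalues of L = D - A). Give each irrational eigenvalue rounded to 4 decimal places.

[0, 0.4384, 1, 1, 3, 4.5616]

Reading degrees in the order [1, 2, 3, 4, 5, 6] gives [1, 1, 1, 3, 3, 1]; set D = diag(1, 1, 1, 3, 3, 1) and form L = D - A. Since every row of L sums to 0, the all-ones vector is in the kernel and 0 is an eigenvalue. The single zero eigenvalue shows the graph is connected.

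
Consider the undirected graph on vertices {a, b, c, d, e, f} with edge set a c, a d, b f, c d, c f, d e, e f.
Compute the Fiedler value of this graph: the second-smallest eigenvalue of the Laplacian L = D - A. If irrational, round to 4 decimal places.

Reading degrees in the order [a, b, c, d, e, f] gives [2, 1, 3, 3, 2, 3]; set D = diag(2, 1, 3, 3, 2, 3) and form L = D - A. The sorted Laplacian eigenvalues are [0, 0.7216, 1.6826, 3, 3.7046, 4.8912]; the algebraic connectivity is the second entry, 0.7216. There is one zero in the spectrum, matching the 1 component. The largest eigenvalue, 4.8912, is at most the vertex count 6.

0.7216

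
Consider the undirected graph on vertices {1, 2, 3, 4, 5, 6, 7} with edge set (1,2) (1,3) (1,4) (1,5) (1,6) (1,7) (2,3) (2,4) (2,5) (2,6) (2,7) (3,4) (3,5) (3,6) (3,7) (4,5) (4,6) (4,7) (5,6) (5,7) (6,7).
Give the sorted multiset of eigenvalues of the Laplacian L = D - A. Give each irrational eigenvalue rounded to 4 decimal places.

Reading degrees in the order [1, 2, 3, 4, 5, 6, 7] gives [6, 6, 6, 6, 6, 6, 6]; set D = diag(6, 6, 6, 6, 6, 6, 6) and form L = D - A. Since every row of L sums to 0, the all-ones vector is in the kernel and 0 is an eigenvalue. There is one zero in the spectrum, matching the 1 component.

[0, 7, 7, 7, 7, 7, 7]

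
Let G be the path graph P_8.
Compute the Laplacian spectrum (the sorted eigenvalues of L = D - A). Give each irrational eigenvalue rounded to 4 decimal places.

The graph has 8 vertices and degree multiset [2, 2, 2, 2, 2, 2, 1, 1]; D is the diagonal matrix of degrees and L = D - A. L is symmetric positive semidefinite, so every eigenvalue is real and nonnegative. The single zero eigenvalue shows the graph is connected. The largest eigenvalue, 3.8478, is at most the vertex count 8. By the matrix-tree theorem the graph has (1/8) * product of the nonzero eigenvalues = 1 spanning tree.

[0, 0.1522, 0.5858, 1.2346, 2, 2.7654, 3.4142, 3.8478]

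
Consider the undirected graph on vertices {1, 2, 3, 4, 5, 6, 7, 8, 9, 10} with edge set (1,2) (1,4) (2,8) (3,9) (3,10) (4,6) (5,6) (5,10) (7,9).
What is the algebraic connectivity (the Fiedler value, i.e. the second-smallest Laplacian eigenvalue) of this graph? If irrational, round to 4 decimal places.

0.0979

Reading degrees in the order [1, 2, 3, 4, 5, 6, 7, 8, 9, 10] gives [2, 2, 2, 2, 2, 2, 1, 1, 2, 2]; set D = diag(2, 2, 2, 2, 2, 2, 1, 1, 2, 2) and form L = D - A. Computing the eigenvalues of L and sorting gives [0, 0.0979, 0.3820, 0.8244, 1.3820, 2, 2.6180, 3.1756, 3.6180, 3.9021]. The Fiedler value lambda_2 = 0.0979 is strictly positive, so the graph is connected. By the matrix-tree theorem the graph has (1/10) * product of the nonzero eigenvalues = 1 spanning tree.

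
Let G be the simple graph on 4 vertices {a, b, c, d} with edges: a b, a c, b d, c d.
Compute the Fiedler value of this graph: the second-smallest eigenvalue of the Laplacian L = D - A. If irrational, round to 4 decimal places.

2

Each diagonal entry of L is the vertex degree and each off-diagonal entry is -1 where an edge is present, 0 otherwise; in the order [a, b, c, d] the diagonal is [2, 2, 2, 2]. The sorted Laplacian eigenvalues are [0, 2, 2, 4]; the algebraic connectivity is the second entry, 2. The eigenvalues sum to 8, which equals trace(L) = 2|E|. By the matrix-tree theorem the graph has (1/4) * product of the nonzero eigenvalues = 4 spanning trees.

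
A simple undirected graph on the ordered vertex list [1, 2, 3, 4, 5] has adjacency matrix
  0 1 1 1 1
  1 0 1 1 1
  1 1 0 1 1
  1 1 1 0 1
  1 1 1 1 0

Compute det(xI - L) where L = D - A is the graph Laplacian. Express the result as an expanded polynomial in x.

With the vertex order [1, 2, 3, 4, 5], the degrees are [4, 4, 4, 4, 4], giving D = diag(4, 4, 4, 4, 4) and L = D - A. The eigenvalues of L are [0, 5, 5, 5, 5]; the characteristic polynomial is the product of (x - lambda_i), which multiplies out to x^5 - 20x^4 + 150x^3 - 500x^2 + 625x. The coefficient of x^4 equals -trace(L) = -20, matching the sum of degrees. By the matrix-tree theorem the graph has (1/5) * product of the nonzero eigenvalues = 125 spanning trees.

x^5 - 20x^4 + 150x^3 - 500x^2 + 625x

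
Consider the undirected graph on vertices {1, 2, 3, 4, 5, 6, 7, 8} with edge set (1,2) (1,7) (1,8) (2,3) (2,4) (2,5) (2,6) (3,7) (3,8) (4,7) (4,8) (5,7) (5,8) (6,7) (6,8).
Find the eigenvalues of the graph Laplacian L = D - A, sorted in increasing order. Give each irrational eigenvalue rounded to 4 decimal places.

[0, 3, 3, 3, 3, 5, 5, 8]

Reading degrees in the order [1, 2, 3, 4, 5, 6, 7, 8] gives [3, 5, 3, 3, 3, 3, 5, 5]; set D = diag(3, 5, 3, 3, 3, 3, 5, 5) and form L = D - A. Diagonalising L (or applying a numerical eigensolver to the 8x8 matrix) gives the spectrum above. The single zero eigenvalue shows the graph is connected. By the matrix-tree theorem the graph has (1/8) * product of the nonzero eigenvalues = 2025 spanning trees.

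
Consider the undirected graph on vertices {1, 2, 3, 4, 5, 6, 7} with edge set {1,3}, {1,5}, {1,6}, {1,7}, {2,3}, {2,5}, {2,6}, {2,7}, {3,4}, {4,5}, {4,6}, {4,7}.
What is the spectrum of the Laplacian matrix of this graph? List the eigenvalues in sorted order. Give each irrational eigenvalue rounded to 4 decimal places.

[0, 3, 3, 3, 4, 4, 7]

Reading degrees in the order [1, 2, 3, 4, 5, 6, 7] gives [4, 4, 3, 4, 3, 3, 3]; set D = diag(4, 4, 3, 4, 3, 3, 3) and form L = D - A. Since every row of L sums to 0, the all-ones vector is in the kernel and 0 is an eigenvalue. There is one zero in the spectrum, matching the 1 component. The eigenvalues sum to 24, which equals trace(L) = 2|E|.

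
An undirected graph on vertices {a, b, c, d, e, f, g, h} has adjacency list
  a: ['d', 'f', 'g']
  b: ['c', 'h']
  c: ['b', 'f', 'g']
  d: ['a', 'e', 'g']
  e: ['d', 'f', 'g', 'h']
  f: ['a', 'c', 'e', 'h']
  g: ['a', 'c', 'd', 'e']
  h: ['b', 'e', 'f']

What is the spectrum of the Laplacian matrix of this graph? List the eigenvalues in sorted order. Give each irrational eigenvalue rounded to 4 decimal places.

Each diagonal entry of L is the vertex degree and each off-diagonal entry is -1 where an edge is present, 0 otherwise; in the order [a, b, c, d, e, f, g, h] the diagonal is [3, 2, 3, 3, 4, 4, 4, 3]. Since every row of L sums to 0, the all-ones vector is in the kernel and 0 is an eigenvalue. The single zero eigenvalue shows the graph is connected. There is one zero in the spectrum, matching the 1 component. The largest eigenvalue, 6.2417, is at most the vertex count 8.

[0, 1.2053, 2.4768, 3, 3.3895, 4.6866, 5, 6.2417]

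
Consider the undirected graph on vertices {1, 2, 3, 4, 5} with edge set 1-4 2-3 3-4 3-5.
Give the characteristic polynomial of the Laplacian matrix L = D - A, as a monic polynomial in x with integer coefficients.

With the vertex order [1, 2, 3, 4, 5], the degrees are [1, 1, 3, 2, 1], giving D = diag(1, 1, 3, 2, 1) and L = D - A. Computing det(xI - L) by cofactor expansion (or equivalently via sum-over-permutations) gives x^5 - 8x^4 + 20x^3 - 18x^2 + 5x. The coefficient of x^4 equals -trace(L) = -8, matching the sum of degrees. By the matrix-tree theorem the graph has (1/5) * product of the nonzero eigenvalues = 1 spanning tree. The eigenvalues sum to 8, which equals trace(L) = 2|E|.

x^5 - 8x^4 + 20x^3 - 18x^2 + 5x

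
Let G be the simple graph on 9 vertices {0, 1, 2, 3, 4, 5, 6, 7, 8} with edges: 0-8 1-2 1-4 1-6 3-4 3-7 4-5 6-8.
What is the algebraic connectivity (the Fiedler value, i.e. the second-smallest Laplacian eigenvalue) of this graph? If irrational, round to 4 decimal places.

0.1862

With the vertex order [0, 1, 2, 3, 4, 5, 6, 7, 8], the degrees are [1, 3, 1, 2, 3, 1, 2, 1, 2], giving D = diag(1, 3, 1, 2, 3, 1, 2, 1, 2) and L = D - A. The smallest Laplacian eigenvalue is always 0. The next one, lambda_2 = 0.1862, measures how hard the graph is to disconnect: larger values mean better connectivity. There is one zero in the spectrum, matching the 1 component.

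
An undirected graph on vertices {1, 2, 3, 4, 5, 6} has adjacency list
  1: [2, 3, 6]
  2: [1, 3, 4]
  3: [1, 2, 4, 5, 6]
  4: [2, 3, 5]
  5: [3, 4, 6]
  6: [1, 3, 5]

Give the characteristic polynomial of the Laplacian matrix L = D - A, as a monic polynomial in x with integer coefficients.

x^6 - 20x^5 + 155x^4 - 580x^3 + 1045x^2 - 726x

With the vertex order [1, 2, 3, 4, 5, 6], the degrees are [3, 3, 5, 3, 3, 3], giving D = diag(3, 3, 5, 3, 3, 3) and L = D - A. L has integer entries, so p(x) = det(xI - L) has integer coefficients. Expanding the determinant yields x^6 - 20x^5 + 155x^4 - 580x^3 + 1045x^2 - 726x. The constant term is 0 because L is singular (the all-ones vector lies in its kernel). The largest eigenvalue, 6, is at most the vertex count 6.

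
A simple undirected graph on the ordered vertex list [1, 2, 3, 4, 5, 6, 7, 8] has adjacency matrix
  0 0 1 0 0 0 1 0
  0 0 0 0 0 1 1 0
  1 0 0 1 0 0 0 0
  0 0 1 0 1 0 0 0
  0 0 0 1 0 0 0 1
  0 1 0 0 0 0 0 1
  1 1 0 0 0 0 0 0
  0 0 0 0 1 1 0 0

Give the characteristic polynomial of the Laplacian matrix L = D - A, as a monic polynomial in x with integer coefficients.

x^8 - 16x^7 + 104x^6 - 352x^5 + 660x^4 - 672x^3 + 336x^2 - 64x

Each diagonal entry of L is the vertex degree and each off-diagonal entry is -1 where an edge is present, 0 otherwise; in the order [1, 2, 3, 4, 5, 6, 7, 8] the diagonal is [2, 2, 2, 2, 2, 2, 2, 2]. L has integer entries, so p(x) = det(xI - L) has integer coefficients. Expanding the determinant yields x^8 - 16x^7 + 104x^6 - 352x^5 + 660x^4 - 672x^3 + 336x^2 - 64x. Since p(0) = det(-L) = 0, x divides p(x). The eigenvalues sum to 16, which equals trace(L) = 2|E|.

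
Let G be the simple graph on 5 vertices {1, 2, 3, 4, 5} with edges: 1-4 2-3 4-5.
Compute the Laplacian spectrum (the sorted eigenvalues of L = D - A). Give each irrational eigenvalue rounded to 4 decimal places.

Reading degrees in the order [1, 2, 3, 4, 5] gives [1, 1, 1, 2, 1]; set D = diag(1, 1, 1, 2, 1) and form L = D - A. Since every row of L sums to 0, the all-ones vector is in the kernel and 0 is an eigenvalue. The 2 zero eigenvalues correspond to the 2 connected components. The eigenvalues sum to 6, which equals trace(L) = 2|E|. There are 2 zeros in the spectrum, matching the 2 components.

[0, 0, 1, 2, 3]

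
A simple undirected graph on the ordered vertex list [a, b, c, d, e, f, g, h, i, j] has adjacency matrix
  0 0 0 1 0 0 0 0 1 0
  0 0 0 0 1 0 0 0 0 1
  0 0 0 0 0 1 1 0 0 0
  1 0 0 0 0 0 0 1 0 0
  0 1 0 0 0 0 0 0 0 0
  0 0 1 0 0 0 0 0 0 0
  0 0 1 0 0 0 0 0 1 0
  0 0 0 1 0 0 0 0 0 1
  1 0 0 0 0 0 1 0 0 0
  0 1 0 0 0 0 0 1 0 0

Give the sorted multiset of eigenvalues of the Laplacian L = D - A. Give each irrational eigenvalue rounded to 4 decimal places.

[0, 0.0979, 0.3820, 0.8244, 1.3820, 2, 2.6180, 3.1756, 3.6180, 3.9021]

With the vertex order [a, b, c, d, e, f, g, h, i, j], the degrees are [2, 2, 2, 2, 1, 1, 2, 2, 2, 2], giving D = diag(2, 2, 2, 2, 1, 1, 2, 2, 2, 2) and L = D - A. The multiplicity of 0 as a Laplacian eigenvalue equals the number of connected components. The single zero eigenvalue shows the graph is connected. The eigenvalues sum to 18, which equals trace(L) = 2|E|.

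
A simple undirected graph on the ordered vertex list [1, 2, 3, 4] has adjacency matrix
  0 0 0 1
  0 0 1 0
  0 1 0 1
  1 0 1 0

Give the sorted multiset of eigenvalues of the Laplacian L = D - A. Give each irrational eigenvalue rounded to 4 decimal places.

[0, 0.5858, 2, 3.4142]

With the vertex order [1, 2, 3, 4], the degrees are [1, 1, 2, 2], giving D = diag(1, 1, 2, 2) and L = D - A. Since every row of L sums to 0, the all-ones vector is in the kernel and 0 is an eigenvalue. The largest eigenvalue, 3.4142, is at most the vertex count 4. The eigenvalues sum to 6, which equals trace(L) = 2|E|.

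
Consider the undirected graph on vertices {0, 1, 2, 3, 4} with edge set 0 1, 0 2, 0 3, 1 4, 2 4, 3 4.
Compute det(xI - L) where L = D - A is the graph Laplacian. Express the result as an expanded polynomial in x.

x^5 - 12x^4 + 51x^3 - 92x^2 + 60x

With the vertex order [0, 1, 2, 3, 4], the degrees are [3, 2, 2, 2, 3], giving D = diag(3, 2, 2, 2, 3) and L = D - A. Computing det(xI - L) by cofactor expansion (or equivalently via sum-over-permutations) gives x^5 - 12x^4 + 51x^3 - 92x^2 + 60x. The constant term is 0 because L is singular (the all-ones vector lies in its kernel).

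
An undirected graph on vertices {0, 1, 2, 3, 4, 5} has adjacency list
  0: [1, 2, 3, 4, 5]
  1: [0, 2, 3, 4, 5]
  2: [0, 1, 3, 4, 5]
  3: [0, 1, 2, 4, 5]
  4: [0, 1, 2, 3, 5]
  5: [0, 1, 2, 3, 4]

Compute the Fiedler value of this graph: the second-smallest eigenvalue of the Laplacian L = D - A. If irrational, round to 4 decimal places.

Reading degrees in the order [0, 1, 2, 3, 4, 5] gives [5, 5, 5, 5, 5, 5]; set D = diag(5, 5, 5, 5, 5, 5) and form L = D - A. The sorted Laplacian eigenvalues are [0, 6, 6, 6, 6, 6]; the algebraic connectivity is the second entry, 6. The eigenvalues sum to 30, which equals trace(L) = 2|E|.

6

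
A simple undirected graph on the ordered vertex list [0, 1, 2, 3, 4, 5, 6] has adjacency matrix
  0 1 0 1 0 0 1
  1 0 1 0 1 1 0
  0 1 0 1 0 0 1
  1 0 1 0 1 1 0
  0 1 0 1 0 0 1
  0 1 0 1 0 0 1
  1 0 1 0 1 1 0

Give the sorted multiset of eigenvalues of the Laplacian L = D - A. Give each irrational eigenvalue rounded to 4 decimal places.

[0, 3, 3, 3, 4, 4, 7]

Each diagonal entry of L is the vertex degree and each off-diagonal entry is -1 where an edge is present, 0 otherwise; in the order [0, 1, 2, 3, 4, 5, 6] the diagonal is [3, 4, 3, 4, 3, 3, 4]. L is symmetric positive semidefinite, so every eigenvalue is real and nonnegative. The largest eigenvalue, 7, is at most the vertex count 7.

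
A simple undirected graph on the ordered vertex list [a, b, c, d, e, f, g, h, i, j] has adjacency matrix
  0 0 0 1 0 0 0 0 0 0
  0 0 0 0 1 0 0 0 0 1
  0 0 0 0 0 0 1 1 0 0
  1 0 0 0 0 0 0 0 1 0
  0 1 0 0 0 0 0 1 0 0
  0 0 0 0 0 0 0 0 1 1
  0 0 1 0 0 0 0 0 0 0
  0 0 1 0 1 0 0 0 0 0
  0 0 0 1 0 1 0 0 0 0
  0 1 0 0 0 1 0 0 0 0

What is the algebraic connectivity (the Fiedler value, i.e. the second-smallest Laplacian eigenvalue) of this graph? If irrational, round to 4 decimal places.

0.0979

With the vertex order [a, b, c, d, e, f, g, h, i, j], the degrees are [1, 2, 2, 2, 2, 2, 1, 2, 2, 2], giving D = diag(1, 2, 2, 2, 2, 2, 1, 2, 2, 2) and L = D - A. The sorted Laplacian eigenvalues are [0, 0.0979, 0.3820, 0.8244, 1.3820, 2, 2.6180, 3.1756, 3.6180, 3.9021]; the algebraic connectivity is the second entry, 0.0979. The largest eigenvalue, 3.9021, is at most the vertex count 10. The eigenvalues sum to 18, which equals trace(L) = 2|E|.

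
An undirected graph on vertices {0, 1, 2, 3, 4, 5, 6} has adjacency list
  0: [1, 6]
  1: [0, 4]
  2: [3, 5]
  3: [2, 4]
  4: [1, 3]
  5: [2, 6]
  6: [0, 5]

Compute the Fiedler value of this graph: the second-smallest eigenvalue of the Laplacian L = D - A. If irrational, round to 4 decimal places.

0.7530

Each diagonal entry of L is the vertex degree and each off-diagonal entry is -1 where an edge is present, 0 otherwise; in the order [0, 1, 2, 3, 4, 5, 6] the diagonal is [2, 2, 2, 2, 2, 2, 2]. The smallest Laplacian eigenvalue is always 0. The next one, lambda_2 = 0.7530, measures how hard the graph is to disconnect: larger values mean better connectivity.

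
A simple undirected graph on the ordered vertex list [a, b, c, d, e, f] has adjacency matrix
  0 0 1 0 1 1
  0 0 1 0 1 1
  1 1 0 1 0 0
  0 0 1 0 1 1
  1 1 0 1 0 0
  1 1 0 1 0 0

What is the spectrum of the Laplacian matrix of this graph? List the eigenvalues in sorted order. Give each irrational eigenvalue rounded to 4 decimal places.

Reading degrees in the order [a, b, c, d, e, f] gives [3, 3, 3, 3, 3, 3]; set D = diag(3, 3, 3, 3, 3, 3) and form L = D - A. Since every row of L sums to 0, the all-ones vector is in the kernel and 0 is an eigenvalue. The largest eigenvalue, 6, is at most the vertex count 6.

[0, 3, 3, 3, 3, 6]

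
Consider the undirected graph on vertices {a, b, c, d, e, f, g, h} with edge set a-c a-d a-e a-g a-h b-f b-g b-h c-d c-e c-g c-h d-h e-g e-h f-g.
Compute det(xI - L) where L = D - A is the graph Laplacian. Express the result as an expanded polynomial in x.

With the vertex order [a, b, c, d, e, f, g, h], the degrees are [5, 3, 5, 3, 4, 2, 5, 5], giving D = diag(5, 3, 5, 3, 4, 2, 5, 5) and L = D - A. Computing det(xI - L) by cofactor expansion (or equivalently via sum-over-permutations) gives x^8 - 32x^7 + 427x^6 - 3066x^5 + 12716x^4 - 30198x^3 + 37508x^2 - 18336x. Since p(0) = det(-L) = 0, x divides p(x). There is one zero in the spectrum, matching the 1 component. By the matrix-tree theorem the graph has (1/8) * product of the nonzero eigenvalues = 2292 spanning trees.

x^8 - 32x^7 + 427x^6 - 3066x^5 + 12716x^4 - 30198x^3 + 37508x^2 - 18336x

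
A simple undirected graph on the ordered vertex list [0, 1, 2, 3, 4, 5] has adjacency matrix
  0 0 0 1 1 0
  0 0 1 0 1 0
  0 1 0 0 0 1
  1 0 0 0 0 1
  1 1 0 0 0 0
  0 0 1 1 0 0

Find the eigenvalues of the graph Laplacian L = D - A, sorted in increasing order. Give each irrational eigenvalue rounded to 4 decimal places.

Reading degrees in the order [0, 1, 2, 3, 4, 5] gives [2, 2, 2, 2, 2, 2]; set D = diag(2, 2, 2, 2, 2, 2) and form L = D - A. L is symmetric positive semidefinite, so every eigenvalue is real and nonnegative.

[0, 1, 1, 3, 3, 4]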